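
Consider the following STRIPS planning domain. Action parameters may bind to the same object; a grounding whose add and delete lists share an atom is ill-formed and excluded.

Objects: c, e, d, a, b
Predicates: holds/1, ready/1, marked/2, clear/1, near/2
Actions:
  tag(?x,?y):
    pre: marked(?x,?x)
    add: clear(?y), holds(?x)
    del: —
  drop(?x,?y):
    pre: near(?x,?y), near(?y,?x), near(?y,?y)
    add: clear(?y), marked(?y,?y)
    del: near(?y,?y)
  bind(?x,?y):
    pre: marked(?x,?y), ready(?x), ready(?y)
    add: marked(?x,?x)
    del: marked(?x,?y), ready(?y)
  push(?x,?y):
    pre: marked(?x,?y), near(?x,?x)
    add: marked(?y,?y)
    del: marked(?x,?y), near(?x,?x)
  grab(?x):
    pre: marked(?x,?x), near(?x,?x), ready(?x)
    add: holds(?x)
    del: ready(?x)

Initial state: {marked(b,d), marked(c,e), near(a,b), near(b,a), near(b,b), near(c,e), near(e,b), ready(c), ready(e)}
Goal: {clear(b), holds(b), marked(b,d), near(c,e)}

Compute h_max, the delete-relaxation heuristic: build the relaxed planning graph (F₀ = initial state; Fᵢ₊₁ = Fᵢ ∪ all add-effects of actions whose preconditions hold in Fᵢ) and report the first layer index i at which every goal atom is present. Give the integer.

2

F0 = init (9 atoms)
F1 = F0 ∪ {clear(b), marked(b,b), marked(c,c), marked(d,d)}  (13 atoms)
F2 = F1 ∪ {clear(a), clear(c), clear(d), clear(e), holds(b), holds(c), holds(d)}  (20 atoms)
goal ⊆ F2  ⇒  h_max = 2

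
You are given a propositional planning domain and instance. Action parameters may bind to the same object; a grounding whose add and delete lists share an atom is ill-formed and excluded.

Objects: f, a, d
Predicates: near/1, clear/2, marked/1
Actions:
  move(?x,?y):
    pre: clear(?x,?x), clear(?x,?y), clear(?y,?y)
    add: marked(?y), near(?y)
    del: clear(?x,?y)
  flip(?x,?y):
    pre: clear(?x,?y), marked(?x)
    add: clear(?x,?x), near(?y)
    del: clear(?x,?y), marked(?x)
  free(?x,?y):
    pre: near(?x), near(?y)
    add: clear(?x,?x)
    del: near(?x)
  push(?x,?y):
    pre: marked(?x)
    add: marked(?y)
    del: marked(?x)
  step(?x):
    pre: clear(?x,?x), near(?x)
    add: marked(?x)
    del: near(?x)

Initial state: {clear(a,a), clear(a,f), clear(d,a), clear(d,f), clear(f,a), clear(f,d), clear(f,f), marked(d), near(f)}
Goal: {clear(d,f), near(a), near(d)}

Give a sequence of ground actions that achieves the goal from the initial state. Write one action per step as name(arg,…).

1. flip(d,a)  →  {clear(a,a), clear(a,f), clear(d,d), clear(d,f), clear(f,a), clear(f,d), clear(f,f), near(a), near(f)}
2. move(f,d)  →  {clear(a,a), clear(a,f), clear(d,d), clear(d,f), clear(f,a), clear(f,f), marked(d), near(a), near(d), near(f)}

flip(d,a); move(f,d)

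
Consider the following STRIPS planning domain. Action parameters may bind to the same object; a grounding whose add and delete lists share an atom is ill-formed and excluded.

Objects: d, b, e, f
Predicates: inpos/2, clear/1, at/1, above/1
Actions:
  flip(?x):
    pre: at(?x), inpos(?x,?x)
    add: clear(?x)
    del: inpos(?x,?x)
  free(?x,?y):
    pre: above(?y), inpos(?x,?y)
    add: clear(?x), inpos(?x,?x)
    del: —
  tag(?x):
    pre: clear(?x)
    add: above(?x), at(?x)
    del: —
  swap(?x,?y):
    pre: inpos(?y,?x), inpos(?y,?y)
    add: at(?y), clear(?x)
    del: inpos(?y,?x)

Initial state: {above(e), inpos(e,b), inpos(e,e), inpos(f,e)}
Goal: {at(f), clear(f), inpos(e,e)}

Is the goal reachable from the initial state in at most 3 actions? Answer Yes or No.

1. free(f,e)  →  {above(e), clear(f), inpos(e,b), inpos(e,e), inpos(f,e), inpos(f,f)}
2. tag(f)  →  {above(e), above(f), at(f), clear(f), inpos(e,b), inpos(e,e), inpos(f,e), inpos(f,f)}
optimal plan length = 2; 2 ≤ 3

Yes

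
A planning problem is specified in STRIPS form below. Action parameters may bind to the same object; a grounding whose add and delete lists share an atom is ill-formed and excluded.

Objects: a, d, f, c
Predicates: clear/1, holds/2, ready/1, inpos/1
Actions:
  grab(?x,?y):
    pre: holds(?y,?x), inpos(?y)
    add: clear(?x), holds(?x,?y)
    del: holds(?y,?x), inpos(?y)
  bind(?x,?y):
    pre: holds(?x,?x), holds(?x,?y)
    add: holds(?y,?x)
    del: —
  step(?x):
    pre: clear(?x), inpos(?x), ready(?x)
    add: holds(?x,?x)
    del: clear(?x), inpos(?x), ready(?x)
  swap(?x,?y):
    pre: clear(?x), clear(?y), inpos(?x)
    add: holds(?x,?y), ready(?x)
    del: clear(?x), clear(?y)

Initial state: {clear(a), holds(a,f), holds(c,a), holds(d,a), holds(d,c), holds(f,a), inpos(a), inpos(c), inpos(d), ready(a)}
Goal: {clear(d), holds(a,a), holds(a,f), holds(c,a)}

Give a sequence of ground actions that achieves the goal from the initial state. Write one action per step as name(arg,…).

1. grab(a,d)  →  {clear(a), holds(a,d), holds(a,f), holds(c,a), holds(d,c), holds(f,a), inpos(a), inpos(c), ready(a)}
2. swap(a,a)  →  {holds(a,a), holds(a,d), holds(a,f), holds(c,a), holds(d,c), holds(f,a), inpos(a), inpos(c), ready(a)}
3. grab(d,a)  →  {clear(d), holds(a,a), holds(a,f), holds(c,a), holds(d,a), holds(d,c), holds(f,a), inpos(c), ready(a)}

grab(a,d); swap(a,a); grab(d,a)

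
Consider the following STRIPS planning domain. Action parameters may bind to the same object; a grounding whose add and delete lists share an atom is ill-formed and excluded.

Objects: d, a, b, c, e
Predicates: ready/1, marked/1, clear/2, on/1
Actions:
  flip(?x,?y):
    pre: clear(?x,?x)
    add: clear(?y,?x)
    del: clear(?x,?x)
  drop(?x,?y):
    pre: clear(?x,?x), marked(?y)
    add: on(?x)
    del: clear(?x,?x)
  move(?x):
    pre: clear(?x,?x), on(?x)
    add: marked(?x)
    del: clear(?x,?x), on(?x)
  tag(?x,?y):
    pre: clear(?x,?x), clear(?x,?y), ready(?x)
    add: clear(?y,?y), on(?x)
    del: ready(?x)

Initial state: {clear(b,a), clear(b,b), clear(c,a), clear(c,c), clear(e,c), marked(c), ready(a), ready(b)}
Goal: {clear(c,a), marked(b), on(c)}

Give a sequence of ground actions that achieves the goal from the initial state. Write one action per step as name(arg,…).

drop(c,c); tag(b,a); move(b)

1. drop(c,c)  →  {clear(b,a), clear(b,b), clear(c,a), clear(e,c), marked(c), on(c), ready(a), ready(b)}
2. tag(b,a)  →  {clear(a,a), clear(b,a), clear(b,b), clear(c,a), clear(e,c), marked(c), on(b), on(c), ready(a)}
3. move(b)  →  {clear(a,a), clear(b,a), clear(c,a), clear(e,c), marked(b), marked(c), on(c), ready(a)}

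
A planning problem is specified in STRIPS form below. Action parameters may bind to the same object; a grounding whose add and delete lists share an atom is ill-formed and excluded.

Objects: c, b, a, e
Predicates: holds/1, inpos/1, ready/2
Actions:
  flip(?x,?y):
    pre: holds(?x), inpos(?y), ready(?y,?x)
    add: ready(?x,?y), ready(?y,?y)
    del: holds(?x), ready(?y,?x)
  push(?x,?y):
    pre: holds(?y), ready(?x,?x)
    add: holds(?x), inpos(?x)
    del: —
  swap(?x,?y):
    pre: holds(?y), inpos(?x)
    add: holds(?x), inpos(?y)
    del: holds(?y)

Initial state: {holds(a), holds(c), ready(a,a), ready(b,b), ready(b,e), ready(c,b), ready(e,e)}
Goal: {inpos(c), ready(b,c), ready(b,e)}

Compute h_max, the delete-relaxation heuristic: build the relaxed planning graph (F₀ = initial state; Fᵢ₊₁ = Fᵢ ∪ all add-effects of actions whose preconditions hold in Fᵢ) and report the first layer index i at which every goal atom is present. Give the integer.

F0 = init (7 atoms)
F1 = F0 ∪ {holds(b), holds(e), inpos(a), inpos(b), inpos(e)}  (12 atoms)
F2 = F1 ∪ {inpos(c), ready(e,b)}  (14 atoms)
F3 = F2 ∪ {ready(b,c), ready(c,c)}  (16 atoms)
goal ⊆ F3  ⇒  h_max = 3

3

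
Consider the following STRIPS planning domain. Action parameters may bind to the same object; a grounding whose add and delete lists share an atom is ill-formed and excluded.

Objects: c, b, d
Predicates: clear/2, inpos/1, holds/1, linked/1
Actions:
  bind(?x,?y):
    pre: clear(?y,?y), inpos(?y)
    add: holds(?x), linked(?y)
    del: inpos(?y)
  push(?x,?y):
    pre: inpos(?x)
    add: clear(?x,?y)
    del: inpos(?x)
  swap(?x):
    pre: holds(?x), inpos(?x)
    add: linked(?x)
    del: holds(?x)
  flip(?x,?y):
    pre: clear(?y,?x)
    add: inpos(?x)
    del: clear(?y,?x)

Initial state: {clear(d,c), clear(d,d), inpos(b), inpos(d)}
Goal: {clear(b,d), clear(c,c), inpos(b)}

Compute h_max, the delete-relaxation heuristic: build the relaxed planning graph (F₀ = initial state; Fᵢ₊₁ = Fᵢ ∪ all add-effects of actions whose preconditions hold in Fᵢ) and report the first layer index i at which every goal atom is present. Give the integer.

F0 = init (4 atoms)
F1 = F0 ∪ {clear(b,b), clear(b,c), clear(b,d), clear(d,b), holds(b), holds(c), holds(d), inpos(c), linked(d)}  (13 atoms)
F2 = F1 ∪ {clear(c,b), clear(c,c), clear(c,d), linked(b), linked(c)}  (18 atoms)
goal ⊆ F2  ⇒  h_max = 2

2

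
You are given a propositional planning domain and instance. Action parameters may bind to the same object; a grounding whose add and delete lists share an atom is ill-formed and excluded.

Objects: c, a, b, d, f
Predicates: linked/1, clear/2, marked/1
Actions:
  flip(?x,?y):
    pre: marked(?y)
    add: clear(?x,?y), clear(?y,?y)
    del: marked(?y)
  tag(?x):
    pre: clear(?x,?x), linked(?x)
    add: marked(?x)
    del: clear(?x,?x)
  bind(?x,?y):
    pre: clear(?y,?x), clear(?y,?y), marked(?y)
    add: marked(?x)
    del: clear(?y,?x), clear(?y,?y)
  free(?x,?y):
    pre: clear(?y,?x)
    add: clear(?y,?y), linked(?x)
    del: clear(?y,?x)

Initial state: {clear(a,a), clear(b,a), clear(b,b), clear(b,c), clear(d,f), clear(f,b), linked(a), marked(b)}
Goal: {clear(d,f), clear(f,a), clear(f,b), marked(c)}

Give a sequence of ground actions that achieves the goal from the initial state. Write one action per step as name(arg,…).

tag(a); flip(f,a); bind(c,b)

1. tag(a)  →  {clear(b,a), clear(b,b), clear(b,c), clear(d,f), clear(f,b), linked(a), marked(a), marked(b)}
2. flip(f,a)  →  {clear(a,a), clear(b,a), clear(b,b), clear(b,c), clear(d,f), clear(f,a), clear(f,b), linked(a), marked(b)}
3. bind(c,b)  →  {clear(a,a), clear(b,a), clear(d,f), clear(f,a), clear(f,b), linked(a), marked(b), marked(c)}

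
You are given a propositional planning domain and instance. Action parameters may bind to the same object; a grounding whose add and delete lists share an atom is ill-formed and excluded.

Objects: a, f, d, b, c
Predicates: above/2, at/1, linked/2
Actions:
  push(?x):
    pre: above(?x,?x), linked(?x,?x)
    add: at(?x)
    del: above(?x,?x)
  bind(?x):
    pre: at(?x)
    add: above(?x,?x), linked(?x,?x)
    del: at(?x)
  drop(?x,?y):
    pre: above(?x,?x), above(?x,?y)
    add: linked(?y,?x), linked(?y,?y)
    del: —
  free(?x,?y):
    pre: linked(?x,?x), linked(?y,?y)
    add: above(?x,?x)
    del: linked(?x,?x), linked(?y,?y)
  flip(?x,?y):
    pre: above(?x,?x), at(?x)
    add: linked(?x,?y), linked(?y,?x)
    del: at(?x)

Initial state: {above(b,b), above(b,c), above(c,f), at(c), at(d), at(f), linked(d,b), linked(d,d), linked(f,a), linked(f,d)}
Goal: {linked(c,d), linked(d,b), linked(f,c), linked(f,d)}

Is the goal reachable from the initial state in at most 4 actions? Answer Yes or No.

1. bind(c)  →  {above(b,b), above(b,c), above(c,c), above(c,f), at(d), at(f), linked(c,c), linked(d,b), linked(d,d), linked(f,a), linked(f,d)}
2. drop(c,f)  →  {above(b,b), above(b,c), above(c,c), above(c,f), at(d), at(f), linked(c,c), linked(d,b), linked(d,d), linked(f,a), linked(f,c), linked(f,d), linked(f,f)}
3. free(d,f)  →  {above(b,b), above(b,c), above(c,c), above(c,f), above(d,d), at(d), at(f), linked(c,c), linked(d,b), linked(f,a), linked(f,c), linked(f,d)}
4. flip(d,c)  →  {above(b,b), above(b,c), above(c,c), above(c,f), above(d,d), at(f), linked(c,c), linked(c,d), linked(d,b), linked(d,c), linked(f,a), linked(f,c), linked(f,d)}
optimal plan length = 4; 4 ≤ 4

Yes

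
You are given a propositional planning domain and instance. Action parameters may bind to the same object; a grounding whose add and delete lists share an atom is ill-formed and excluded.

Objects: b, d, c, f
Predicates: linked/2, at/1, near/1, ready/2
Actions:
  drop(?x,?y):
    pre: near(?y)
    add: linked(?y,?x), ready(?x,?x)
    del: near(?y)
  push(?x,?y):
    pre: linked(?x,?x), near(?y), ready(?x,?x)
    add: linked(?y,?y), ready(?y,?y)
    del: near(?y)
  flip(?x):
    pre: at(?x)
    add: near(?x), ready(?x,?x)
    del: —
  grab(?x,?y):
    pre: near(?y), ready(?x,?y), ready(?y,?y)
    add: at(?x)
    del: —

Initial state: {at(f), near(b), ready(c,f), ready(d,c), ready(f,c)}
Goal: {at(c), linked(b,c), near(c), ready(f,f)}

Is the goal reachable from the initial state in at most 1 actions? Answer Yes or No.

1. drop(c,b)  →  {at(f), linked(b,c), ready(c,c), ready(c,f), ready(d,c), ready(f,c)}
2. flip(f)  →  {at(f), linked(b,c), near(f), ready(c,c), ready(c,f), ready(d,c), ready(f,c), ready(f,f)}
3. grab(c,f)  →  {at(c), at(f), linked(b,c), near(f), ready(c,c), ready(c,f), ready(d,c), ready(f,c), ready(f,f)}
4. flip(c)  →  {at(c), at(f), linked(b,c), near(c), near(f), ready(c,c), ready(c,f), ready(d,c), ready(f,c), ready(f,f)}
optimal plan length = 4; 4 > 1

No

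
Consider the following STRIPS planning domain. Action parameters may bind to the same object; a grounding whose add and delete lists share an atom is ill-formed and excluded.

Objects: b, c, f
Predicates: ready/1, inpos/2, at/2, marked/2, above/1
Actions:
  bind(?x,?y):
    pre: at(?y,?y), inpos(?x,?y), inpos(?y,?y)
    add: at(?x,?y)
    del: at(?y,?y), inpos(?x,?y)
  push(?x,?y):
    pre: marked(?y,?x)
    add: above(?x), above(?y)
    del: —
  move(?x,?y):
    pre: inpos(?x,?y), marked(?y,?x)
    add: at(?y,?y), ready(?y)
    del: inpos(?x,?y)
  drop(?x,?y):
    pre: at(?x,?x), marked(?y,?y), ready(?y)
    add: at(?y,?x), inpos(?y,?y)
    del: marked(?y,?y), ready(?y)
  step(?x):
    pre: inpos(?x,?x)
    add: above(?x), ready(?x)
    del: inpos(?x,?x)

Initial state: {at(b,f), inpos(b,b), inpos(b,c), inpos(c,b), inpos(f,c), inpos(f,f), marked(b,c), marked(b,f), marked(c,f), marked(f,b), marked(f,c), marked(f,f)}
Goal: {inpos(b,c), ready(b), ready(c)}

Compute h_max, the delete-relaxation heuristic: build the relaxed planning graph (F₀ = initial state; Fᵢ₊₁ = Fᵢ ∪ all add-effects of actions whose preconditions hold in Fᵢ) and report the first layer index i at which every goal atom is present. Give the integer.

1

F0 = init (12 atoms)
F1 = F0 ∪ {above(b), above(c), above(f), at(b,b), at(c,c), at(f,f), ready(b), ready(c), ready(f)}  (21 atoms)
goal ⊆ F1  ⇒  h_max = 1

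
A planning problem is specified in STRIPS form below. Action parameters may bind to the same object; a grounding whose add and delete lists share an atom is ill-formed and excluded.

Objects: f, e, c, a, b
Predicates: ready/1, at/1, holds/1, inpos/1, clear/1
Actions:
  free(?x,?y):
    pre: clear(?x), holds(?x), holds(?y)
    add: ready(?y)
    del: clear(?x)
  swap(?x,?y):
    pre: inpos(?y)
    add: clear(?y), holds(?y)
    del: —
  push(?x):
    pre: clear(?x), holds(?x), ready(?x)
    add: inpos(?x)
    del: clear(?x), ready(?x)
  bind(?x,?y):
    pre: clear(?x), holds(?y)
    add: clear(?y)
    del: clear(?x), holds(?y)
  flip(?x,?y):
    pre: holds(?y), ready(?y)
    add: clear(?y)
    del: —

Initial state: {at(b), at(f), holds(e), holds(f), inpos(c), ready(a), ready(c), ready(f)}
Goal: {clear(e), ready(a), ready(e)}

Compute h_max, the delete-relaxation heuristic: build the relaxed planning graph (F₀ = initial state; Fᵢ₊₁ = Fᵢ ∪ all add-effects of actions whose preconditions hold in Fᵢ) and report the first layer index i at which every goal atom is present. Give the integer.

2

F0 = init (8 atoms)
F1 = F0 ∪ {clear(c), clear(f), holds(c)}  (11 atoms)
F2 = F1 ∪ {clear(e), inpos(f), ready(e)}  (14 atoms)
goal ⊆ F2  ⇒  h_max = 2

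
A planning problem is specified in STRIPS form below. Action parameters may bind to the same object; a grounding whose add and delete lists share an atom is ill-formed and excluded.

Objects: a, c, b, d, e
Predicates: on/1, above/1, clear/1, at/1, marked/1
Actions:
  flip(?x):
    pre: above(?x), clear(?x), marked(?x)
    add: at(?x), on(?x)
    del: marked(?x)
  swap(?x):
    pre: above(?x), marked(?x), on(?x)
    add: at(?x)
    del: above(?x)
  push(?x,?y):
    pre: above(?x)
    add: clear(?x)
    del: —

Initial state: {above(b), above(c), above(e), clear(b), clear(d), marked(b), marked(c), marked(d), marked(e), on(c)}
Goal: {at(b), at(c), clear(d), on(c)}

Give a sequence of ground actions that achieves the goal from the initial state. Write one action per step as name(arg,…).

flip(b); swap(c)

1. flip(b)  →  {above(b), above(c), above(e), at(b), clear(b), clear(d), marked(c), marked(d), marked(e), on(b), on(c)}
2. swap(c)  →  {above(b), above(e), at(b), at(c), clear(b), clear(d), marked(c), marked(d), marked(e), on(b), on(c)}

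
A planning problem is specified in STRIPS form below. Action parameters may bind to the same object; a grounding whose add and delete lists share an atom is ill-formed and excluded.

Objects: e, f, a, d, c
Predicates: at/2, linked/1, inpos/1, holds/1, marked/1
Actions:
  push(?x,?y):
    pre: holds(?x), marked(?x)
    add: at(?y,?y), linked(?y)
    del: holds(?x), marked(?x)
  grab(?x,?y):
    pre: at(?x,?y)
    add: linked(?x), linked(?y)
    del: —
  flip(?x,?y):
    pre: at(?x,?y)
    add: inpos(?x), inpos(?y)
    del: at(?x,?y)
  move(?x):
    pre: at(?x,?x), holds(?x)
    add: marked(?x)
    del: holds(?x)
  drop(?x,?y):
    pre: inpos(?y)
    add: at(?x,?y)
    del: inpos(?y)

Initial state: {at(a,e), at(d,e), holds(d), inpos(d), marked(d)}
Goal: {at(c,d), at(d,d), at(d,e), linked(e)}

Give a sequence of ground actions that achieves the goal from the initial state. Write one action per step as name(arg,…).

1. push(d,d)  →  {at(a,e), at(d,d), at(d,e), inpos(d), linked(d)}
2. grab(a,e)  →  {at(a,e), at(d,d), at(d,e), inpos(d), linked(a), linked(d), linked(e)}
3. drop(c,d)  →  {at(a,e), at(c,d), at(d,d), at(d,e), linked(a), linked(d), linked(e)}

push(d,d); grab(a,e); drop(c,d)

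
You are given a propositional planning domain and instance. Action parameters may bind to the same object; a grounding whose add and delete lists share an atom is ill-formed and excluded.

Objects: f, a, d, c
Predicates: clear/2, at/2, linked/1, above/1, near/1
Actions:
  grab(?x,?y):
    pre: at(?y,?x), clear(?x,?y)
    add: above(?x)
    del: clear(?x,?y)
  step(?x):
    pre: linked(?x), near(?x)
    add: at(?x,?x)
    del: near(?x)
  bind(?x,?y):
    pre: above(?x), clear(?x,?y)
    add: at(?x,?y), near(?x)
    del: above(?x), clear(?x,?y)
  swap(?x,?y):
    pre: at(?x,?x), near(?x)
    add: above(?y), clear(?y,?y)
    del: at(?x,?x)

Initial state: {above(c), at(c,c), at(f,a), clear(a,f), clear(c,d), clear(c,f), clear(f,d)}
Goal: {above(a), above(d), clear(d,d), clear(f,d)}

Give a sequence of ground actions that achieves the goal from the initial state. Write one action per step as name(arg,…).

grab(a,f); bind(c,f); swap(c,d)

1. grab(a,f)  →  {above(a), above(c), at(c,c), at(f,a), clear(c,d), clear(c,f), clear(f,d)}
2. bind(c,f)  →  {above(a), at(c,c), at(c,f), at(f,a), clear(c,d), clear(f,d), near(c)}
3. swap(c,d)  →  {above(a), above(d), at(c,f), at(f,a), clear(c,d), clear(d,d), clear(f,d), near(c)}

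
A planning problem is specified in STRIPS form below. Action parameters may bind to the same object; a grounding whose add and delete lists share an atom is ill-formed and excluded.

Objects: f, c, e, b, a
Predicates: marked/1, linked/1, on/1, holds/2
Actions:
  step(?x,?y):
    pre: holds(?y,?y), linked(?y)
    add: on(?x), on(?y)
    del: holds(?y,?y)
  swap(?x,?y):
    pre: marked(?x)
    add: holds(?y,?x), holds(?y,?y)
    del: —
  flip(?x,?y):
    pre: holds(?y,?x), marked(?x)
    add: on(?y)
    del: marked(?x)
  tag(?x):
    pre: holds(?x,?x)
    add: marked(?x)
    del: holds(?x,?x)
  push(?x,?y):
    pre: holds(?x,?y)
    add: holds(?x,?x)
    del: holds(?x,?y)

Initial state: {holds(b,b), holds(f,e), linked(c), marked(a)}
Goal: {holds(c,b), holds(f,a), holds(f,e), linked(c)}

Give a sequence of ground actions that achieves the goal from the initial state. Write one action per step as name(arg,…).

swap(a,f); tag(b); swap(b,c)

1. swap(a,f)  →  {holds(b,b), holds(f,a), holds(f,e), holds(f,f), linked(c), marked(a)}
2. tag(b)  →  {holds(f,a), holds(f,e), holds(f,f), linked(c), marked(a), marked(b)}
3. swap(b,c)  →  {holds(c,b), holds(c,c), holds(f,a), holds(f,e), holds(f,f), linked(c), marked(a), marked(b)}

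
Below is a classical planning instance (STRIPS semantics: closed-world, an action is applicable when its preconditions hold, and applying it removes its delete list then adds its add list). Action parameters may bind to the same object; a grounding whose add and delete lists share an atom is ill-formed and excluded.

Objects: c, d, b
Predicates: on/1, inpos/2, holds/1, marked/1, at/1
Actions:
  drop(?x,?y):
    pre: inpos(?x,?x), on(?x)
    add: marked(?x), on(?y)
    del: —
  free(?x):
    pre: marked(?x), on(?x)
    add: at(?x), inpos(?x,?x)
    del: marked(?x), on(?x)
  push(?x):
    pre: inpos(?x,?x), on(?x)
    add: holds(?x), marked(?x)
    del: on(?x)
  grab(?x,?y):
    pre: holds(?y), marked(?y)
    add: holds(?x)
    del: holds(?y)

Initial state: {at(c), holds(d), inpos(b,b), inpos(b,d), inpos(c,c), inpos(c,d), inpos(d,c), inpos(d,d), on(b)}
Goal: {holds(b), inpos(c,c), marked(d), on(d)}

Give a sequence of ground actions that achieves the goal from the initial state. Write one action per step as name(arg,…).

drop(b,d); drop(d,c); push(b)

1. drop(b,d)  →  {at(c), holds(d), inpos(b,b), inpos(b,d), inpos(c,c), inpos(c,d), inpos(d,c), inpos(d,d), marked(b), on(b), on(d)}
2. drop(d,c)  →  {at(c), holds(d), inpos(b,b), inpos(b,d), inpos(c,c), inpos(c,d), inpos(d,c), inpos(d,d), marked(b), marked(d), on(b), on(c), on(d)}
3. push(b)  →  {at(c), holds(b), holds(d), inpos(b,b), inpos(b,d), inpos(c,c), inpos(c,d), inpos(d,c), inpos(d,d), marked(b), marked(d), on(c), on(d)}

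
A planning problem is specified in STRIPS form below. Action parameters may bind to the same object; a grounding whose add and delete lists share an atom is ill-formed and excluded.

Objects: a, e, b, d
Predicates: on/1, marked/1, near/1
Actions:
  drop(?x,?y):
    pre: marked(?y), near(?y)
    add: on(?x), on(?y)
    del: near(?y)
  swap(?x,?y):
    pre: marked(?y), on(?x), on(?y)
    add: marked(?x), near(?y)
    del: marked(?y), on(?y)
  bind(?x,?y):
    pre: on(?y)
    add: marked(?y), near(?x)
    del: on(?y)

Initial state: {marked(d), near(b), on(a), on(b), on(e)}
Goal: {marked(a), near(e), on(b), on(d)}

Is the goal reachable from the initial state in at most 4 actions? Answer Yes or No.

Yes

1. bind(a,a)  →  {marked(a), marked(d), near(a), near(b), on(b), on(e)}
2. drop(d,a)  →  {marked(a), marked(d), near(b), on(a), on(b), on(d), on(e)}
3. bind(e,a)  →  {marked(a), marked(d), near(b), near(e), on(b), on(d), on(e)}
optimal plan length = 3; 3 ≤ 4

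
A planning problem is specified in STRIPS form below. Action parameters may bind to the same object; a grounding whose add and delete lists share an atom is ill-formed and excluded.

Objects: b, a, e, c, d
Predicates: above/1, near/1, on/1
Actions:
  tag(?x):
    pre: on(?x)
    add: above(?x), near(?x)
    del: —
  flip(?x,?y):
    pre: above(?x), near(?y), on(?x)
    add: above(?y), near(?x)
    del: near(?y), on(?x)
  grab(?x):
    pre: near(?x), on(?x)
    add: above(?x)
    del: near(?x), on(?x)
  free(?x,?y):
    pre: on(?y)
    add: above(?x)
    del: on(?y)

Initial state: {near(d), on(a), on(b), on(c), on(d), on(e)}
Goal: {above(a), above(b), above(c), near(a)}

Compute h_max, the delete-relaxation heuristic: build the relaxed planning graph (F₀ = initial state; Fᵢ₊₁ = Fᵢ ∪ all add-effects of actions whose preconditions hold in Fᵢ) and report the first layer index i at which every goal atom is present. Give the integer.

1

F0 = init (6 atoms)
F1 = F0 ∪ {above(a), above(b), above(c), above(d), above(e), near(a), near(b), near(c), near(e)}  (15 atoms)
goal ⊆ F1  ⇒  h_max = 1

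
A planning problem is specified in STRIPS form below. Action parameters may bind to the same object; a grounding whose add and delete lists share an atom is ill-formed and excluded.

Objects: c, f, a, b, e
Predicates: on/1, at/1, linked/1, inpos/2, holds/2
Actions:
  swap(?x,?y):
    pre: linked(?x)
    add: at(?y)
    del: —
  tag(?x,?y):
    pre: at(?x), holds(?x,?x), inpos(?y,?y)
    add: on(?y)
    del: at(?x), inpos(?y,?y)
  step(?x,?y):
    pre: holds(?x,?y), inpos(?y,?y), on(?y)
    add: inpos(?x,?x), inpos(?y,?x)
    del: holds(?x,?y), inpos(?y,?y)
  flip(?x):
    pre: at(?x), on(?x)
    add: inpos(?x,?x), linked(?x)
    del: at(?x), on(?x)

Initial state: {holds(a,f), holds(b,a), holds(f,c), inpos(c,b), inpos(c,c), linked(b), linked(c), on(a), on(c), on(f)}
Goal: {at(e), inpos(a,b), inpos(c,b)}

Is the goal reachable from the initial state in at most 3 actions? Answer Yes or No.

1. swap(c,e)  →  {at(e), holds(a,f), holds(b,a), holds(f,c), inpos(c,b), inpos(c,c), linked(b), linked(c), on(a), on(c), on(f)}
2. step(f,c)  →  {at(e), holds(a,f), holds(b,a), inpos(c,b), inpos(c,f), inpos(f,f), linked(b), linked(c), on(a), on(c), on(f)}
3. step(a,f)  →  {at(e), holds(b,a), inpos(a,a), inpos(c,b), inpos(c,f), inpos(f,a), linked(b), linked(c), on(a), on(c), on(f)}
4. step(b,a)  →  {at(e), inpos(a,b), inpos(b,b), inpos(c,b), inpos(c,f), inpos(f,a), linked(b), linked(c), on(a), on(c), on(f)}
optimal plan length = 4; 4 > 3

No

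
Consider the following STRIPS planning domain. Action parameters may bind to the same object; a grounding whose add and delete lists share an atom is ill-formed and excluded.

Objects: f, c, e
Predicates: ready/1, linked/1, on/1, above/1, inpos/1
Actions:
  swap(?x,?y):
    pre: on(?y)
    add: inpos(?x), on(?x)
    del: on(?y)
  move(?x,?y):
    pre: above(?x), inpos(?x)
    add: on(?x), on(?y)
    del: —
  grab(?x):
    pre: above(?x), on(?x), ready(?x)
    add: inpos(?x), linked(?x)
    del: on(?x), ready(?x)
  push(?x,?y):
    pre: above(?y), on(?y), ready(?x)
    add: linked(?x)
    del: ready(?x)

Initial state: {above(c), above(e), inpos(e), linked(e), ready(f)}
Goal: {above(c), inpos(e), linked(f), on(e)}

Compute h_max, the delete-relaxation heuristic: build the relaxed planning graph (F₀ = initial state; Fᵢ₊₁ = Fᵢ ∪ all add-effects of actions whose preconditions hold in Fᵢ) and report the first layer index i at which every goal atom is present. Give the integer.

2

F0 = init (5 atoms)
F1 = F0 ∪ {on(c), on(e), on(f)}  (8 atoms)
F2 = F1 ∪ {inpos(c), inpos(f), linked(f)}  (11 atoms)
goal ⊆ F2  ⇒  h_max = 2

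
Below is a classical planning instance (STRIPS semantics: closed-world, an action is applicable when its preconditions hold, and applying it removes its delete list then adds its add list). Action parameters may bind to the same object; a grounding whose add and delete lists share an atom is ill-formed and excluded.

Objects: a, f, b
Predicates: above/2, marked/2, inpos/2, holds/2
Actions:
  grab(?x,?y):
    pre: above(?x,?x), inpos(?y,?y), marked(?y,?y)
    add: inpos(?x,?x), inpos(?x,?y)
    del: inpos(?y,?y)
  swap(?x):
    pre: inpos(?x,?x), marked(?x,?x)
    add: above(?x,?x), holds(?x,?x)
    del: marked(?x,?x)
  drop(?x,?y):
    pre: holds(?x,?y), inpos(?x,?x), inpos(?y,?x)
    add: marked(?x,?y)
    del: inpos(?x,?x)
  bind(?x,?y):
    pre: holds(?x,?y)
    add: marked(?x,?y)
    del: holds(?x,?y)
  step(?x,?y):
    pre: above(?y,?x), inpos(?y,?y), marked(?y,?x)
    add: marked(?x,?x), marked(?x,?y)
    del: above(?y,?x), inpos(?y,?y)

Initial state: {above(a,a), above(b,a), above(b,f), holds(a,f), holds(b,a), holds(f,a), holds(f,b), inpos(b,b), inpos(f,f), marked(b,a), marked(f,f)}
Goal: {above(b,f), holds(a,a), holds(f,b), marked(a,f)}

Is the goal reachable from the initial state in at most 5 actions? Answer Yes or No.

Yes

1. grab(a,f)  →  {above(a,a), above(b,a), above(b,f), holds(a,f), holds(b,a), holds(f,a), holds(f,b), inpos(a,a), inpos(a,f), inpos(b,b), marked(b,a), marked(f,f)}
2. bind(a,f)  →  {above(a,a), above(b,a), above(b,f), holds(b,a), holds(f,a), holds(f,b), inpos(a,a), inpos(a,f), inpos(b,b), marked(a,f), marked(b,a), marked(f,f)}
3. step(a,b)  →  {above(a,a), above(b,f), holds(b,a), holds(f,a), holds(f,b), inpos(a,a), inpos(a,f), marked(a,a), marked(a,b), marked(a,f), marked(b,a), marked(f,f)}
4. swap(a)  →  {above(a,a), above(b,f), holds(a,a), holds(b,a), holds(f,a), holds(f,b), inpos(a,a), inpos(a,f), marked(a,b), marked(a,f), marked(b,a), marked(f,f)}
optimal plan length = 4; 4 ≤ 5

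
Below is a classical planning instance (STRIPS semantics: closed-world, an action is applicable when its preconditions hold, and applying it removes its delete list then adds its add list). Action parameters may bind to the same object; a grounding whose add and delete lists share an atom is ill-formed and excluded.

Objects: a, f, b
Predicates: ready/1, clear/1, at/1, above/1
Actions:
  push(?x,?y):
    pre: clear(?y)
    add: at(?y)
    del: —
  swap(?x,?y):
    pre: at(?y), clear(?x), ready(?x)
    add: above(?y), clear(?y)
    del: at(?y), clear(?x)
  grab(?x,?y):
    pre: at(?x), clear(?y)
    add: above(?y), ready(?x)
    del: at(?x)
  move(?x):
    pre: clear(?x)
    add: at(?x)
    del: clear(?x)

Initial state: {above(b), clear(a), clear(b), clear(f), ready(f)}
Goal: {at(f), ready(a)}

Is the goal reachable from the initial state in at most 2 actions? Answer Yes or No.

No

1. push(a,a)  →  {above(b), at(a), clear(a), clear(b), clear(f), ready(f)}
2. push(a,f)  →  {above(b), at(a), at(f), clear(a), clear(b), clear(f), ready(f)}
3. grab(a,a)  →  {above(a), above(b), at(f), clear(a), clear(b), clear(f), ready(a), ready(f)}
optimal plan length = 3; 3 > 2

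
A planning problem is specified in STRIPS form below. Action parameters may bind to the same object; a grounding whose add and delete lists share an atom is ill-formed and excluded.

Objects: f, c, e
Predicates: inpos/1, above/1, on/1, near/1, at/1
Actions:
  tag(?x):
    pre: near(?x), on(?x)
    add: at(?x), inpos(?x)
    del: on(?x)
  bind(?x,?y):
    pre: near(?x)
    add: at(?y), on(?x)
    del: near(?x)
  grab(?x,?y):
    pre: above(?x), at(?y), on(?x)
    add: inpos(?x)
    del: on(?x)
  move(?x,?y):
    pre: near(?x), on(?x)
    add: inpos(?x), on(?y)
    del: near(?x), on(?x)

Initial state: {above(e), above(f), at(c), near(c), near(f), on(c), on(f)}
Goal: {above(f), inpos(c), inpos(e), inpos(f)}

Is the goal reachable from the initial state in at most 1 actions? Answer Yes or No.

No

1. tag(f)  →  {above(e), above(f), at(c), at(f), inpos(f), near(c), near(f), on(c)}
2. move(c,e)  →  {above(e), above(f), at(c), at(f), inpos(c), inpos(f), near(f), on(e)}
3. grab(e,f)  →  {above(e), above(f), at(c), at(f), inpos(c), inpos(e), inpos(f), near(f)}
optimal plan length = 3; 3 > 1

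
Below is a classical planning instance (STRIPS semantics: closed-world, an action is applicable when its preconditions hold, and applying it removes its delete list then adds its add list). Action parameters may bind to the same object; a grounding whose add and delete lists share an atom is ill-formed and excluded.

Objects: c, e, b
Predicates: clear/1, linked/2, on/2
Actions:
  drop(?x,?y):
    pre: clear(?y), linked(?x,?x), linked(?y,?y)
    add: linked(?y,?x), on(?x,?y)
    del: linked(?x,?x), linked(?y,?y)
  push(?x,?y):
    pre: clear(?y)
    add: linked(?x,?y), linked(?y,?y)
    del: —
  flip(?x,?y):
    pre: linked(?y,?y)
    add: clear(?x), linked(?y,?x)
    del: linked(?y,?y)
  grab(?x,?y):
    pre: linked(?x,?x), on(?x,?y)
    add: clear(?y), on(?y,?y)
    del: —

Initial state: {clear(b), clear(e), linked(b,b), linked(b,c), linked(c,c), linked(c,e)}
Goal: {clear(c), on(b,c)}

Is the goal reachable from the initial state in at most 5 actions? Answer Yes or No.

1. push(c,e)  →  {clear(b), clear(e), linked(b,b), linked(b,c), linked(c,c), linked(c,e), linked(e,e)}
2. flip(c,e)  →  {clear(b), clear(c), clear(e), linked(b,b), linked(b,c), linked(c,c), linked(c,e), linked(e,c)}
3. drop(b,c)  →  {clear(b), clear(c), clear(e), linked(b,c), linked(c,b), linked(c,e), linked(e,c), on(b,c)}
optimal plan length = 3; 3 ≤ 5

Yes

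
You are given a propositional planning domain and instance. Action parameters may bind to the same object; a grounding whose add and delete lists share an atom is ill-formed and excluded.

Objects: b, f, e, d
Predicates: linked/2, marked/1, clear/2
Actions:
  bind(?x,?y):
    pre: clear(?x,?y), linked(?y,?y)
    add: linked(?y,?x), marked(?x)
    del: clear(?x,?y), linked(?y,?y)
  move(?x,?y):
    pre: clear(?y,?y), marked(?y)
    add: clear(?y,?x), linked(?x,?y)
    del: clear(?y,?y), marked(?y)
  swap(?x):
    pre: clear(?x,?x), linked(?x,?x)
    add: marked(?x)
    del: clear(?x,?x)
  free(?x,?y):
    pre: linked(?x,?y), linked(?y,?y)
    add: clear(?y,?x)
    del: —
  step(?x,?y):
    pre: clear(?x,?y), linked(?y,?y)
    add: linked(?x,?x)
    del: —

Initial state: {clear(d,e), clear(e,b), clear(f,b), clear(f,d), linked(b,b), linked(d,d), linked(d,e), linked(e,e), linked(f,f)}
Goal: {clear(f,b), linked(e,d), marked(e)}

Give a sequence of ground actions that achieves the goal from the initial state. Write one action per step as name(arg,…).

1. bind(e,b)  →  {clear(d,e), clear(f,b), clear(f,d), linked(b,e), linked(d,d), linked(d,e), linked(e,e), linked(f,f), marked(e)}
2. bind(d,e)  →  {clear(f,b), clear(f,d), linked(b,e), linked(d,d), linked(d,e), linked(e,d), linked(f,f), marked(d), marked(e)}

bind(e,b); bind(d,e)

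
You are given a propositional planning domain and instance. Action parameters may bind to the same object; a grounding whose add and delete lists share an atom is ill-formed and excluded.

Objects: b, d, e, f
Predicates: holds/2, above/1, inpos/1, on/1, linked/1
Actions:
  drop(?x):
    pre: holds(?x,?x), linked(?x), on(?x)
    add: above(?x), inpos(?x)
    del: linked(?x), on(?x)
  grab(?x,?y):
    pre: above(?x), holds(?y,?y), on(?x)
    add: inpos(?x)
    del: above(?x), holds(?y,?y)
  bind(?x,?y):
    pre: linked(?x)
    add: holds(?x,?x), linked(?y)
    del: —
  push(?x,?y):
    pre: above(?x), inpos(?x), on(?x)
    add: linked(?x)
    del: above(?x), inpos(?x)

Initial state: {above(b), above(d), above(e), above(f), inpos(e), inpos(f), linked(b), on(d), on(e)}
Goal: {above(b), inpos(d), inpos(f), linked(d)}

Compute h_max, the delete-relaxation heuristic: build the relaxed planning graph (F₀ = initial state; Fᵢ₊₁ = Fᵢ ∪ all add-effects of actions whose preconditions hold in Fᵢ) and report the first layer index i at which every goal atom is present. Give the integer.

2

F0 = init (9 atoms)
F1 = F0 ∪ {holds(b,b), linked(d), linked(e), linked(f)}  (13 atoms)
F2 = F1 ∪ {holds(d,d), holds(e,e), holds(f,f), inpos(d)}  (17 atoms)
goal ⊆ F2  ⇒  h_max = 2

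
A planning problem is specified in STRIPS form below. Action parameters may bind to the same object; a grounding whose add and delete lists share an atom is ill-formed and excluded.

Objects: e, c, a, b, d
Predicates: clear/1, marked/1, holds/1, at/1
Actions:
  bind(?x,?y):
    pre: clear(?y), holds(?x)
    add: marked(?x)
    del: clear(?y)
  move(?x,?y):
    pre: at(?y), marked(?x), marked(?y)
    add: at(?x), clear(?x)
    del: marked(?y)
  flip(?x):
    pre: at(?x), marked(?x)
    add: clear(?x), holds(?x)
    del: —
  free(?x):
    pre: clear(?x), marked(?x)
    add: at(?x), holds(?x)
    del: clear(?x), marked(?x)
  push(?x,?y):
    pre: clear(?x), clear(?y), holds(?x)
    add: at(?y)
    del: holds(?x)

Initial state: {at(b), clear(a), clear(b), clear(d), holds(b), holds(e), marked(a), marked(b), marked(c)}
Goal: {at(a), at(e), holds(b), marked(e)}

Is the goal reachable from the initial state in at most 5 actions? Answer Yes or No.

Yes

1. bind(e,a)  →  {at(b), clear(b), clear(d), holds(b), holds(e), marked(a), marked(b), marked(c), marked(e)}
2. move(a,b)  →  {at(a), at(b), clear(a), clear(b), clear(d), holds(b), holds(e), marked(a), marked(c), marked(e)}
3. move(e,a)  →  {at(a), at(b), at(e), clear(a), clear(b), clear(d), clear(e), holds(b), holds(e), marked(c), marked(e)}
optimal plan length = 3; 3 ≤ 5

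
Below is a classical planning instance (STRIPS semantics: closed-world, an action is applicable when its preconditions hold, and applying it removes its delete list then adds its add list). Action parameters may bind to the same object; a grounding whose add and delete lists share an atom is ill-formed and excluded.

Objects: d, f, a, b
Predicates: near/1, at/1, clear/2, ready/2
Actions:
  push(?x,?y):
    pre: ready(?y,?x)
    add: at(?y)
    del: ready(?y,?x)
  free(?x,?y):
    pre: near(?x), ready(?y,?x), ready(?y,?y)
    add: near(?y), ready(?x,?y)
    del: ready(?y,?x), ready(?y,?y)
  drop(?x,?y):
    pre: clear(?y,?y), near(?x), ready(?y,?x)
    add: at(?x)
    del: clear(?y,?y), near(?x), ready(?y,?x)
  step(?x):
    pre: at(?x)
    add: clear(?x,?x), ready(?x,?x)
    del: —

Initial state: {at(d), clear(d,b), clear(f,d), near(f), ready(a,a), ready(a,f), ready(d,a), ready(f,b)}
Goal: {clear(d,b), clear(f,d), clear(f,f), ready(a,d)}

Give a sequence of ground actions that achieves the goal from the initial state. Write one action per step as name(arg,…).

1. push(b,f)  →  {at(d), at(f), clear(d,b), clear(f,d), near(f), ready(a,a), ready(a,f), ready(d,a)}
2. free(f,a)  →  {at(d), at(f), clear(d,b), clear(f,d), near(a), near(f), ready(d,a), ready(f,a)}
3. step(d)  →  {at(d), at(f), clear(d,b), clear(d,d), clear(f,d), near(a), near(f), ready(d,a), ready(d,d), ready(f,a)}
4. free(a,d)  →  {at(d), at(f), clear(d,b), clear(d,d), clear(f,d), near(a), near(d), near(f), ready(a,d), ready(f,a)}
5. step(f)  →  {at(d), at(f), clear(d,b), clear(d,d), clear(f,d), clear(f,f), near(a), near(d), near(f), ready(a,d), ready(f,a), ready(f,f)}

push(b,f); free(f,a); step(d); free(a,d); step(f)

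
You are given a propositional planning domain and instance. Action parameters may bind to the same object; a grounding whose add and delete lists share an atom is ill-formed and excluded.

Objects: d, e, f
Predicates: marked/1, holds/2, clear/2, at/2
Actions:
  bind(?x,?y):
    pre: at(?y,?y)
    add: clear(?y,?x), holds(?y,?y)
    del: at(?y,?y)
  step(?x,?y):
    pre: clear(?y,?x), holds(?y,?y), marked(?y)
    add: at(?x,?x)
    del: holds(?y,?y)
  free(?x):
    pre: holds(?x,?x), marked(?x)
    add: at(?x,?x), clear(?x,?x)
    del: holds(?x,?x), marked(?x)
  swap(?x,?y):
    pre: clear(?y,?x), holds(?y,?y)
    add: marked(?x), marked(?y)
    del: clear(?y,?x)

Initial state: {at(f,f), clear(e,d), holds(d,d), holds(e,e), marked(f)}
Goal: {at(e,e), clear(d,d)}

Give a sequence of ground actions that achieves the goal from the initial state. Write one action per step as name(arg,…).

swap(d,e); free(d); free(e)

1. swap(d,e)  →  {at(f,f), holds(d,d), holds(e,e), marked(d), marked(e), marked(f)}
2. free(d)  →  {at(d,d), at(f,f), clear(d,d), holds(e,e), marked(e), marked(f)}
3. free(e)  →  {at(d,d), at(e,e), at(f,f), clear(d,d), clear(e,e), marked(f)}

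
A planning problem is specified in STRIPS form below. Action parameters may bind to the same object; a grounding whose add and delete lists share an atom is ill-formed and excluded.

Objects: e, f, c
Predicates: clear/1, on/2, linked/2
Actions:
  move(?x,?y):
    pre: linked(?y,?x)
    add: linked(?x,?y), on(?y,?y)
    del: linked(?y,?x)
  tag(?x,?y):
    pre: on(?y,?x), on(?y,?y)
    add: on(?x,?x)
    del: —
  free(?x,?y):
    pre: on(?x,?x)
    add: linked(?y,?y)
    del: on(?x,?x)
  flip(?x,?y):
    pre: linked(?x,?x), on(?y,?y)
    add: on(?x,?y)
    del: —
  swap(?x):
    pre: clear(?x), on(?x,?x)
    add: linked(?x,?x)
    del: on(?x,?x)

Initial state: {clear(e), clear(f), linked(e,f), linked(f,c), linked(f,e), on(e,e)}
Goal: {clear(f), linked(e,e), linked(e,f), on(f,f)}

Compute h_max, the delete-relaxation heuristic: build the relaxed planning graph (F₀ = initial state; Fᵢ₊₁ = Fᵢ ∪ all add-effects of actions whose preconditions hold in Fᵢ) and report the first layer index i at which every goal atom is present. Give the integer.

F0 = init (6 atoms)
F1 = F0 ∪ {linked(c,c), linked(c,f), linked(e,e), linked(f,f), on(f,f)}  (11 atoms)
goal ⊆ F1  ⇒  h_max = 1

1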